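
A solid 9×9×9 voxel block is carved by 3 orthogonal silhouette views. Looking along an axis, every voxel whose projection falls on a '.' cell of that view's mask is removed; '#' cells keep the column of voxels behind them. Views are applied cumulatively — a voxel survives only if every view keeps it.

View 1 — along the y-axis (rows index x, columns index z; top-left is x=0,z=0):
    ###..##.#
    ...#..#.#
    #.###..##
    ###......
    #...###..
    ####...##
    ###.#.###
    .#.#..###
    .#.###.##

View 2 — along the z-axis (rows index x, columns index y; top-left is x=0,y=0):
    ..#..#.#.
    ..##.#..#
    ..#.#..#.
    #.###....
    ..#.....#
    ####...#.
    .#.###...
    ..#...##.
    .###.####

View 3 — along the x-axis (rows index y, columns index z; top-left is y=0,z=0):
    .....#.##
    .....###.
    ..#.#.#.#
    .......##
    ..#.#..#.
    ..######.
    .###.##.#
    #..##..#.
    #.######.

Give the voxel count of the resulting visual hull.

start: 9×9×9 = 729 voxels
  1. axis=1 (XZ plane), |mask|=46  ⇒  voxels=414
  2. axis=2 (XY plane), |mask|=35  ⇒  voxels=183
  3. axis=0 (YZ plane), |mask|=38  ⇒  voxels=82

voxel count = 82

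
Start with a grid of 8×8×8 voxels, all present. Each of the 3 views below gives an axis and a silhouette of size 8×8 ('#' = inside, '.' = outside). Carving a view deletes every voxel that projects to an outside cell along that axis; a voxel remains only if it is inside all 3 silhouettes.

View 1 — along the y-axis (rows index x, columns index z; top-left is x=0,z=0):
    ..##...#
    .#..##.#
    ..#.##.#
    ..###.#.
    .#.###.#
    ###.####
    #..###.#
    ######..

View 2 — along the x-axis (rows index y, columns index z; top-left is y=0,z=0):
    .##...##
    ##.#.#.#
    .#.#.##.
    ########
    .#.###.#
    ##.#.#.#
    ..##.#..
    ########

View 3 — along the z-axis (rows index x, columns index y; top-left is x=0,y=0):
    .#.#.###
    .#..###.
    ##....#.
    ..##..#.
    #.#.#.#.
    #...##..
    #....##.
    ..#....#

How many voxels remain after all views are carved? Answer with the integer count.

|visual hull| = 77

full grid |V| = 512
after view 1 [y-axis, 38 of 64 cells solid] → remaining = 304
after view 2 [x-axis, 42 of 64 cells solid] → remaining = 202
after view 3 [z-axis, 27 of 64 cells solid] → remaining = 77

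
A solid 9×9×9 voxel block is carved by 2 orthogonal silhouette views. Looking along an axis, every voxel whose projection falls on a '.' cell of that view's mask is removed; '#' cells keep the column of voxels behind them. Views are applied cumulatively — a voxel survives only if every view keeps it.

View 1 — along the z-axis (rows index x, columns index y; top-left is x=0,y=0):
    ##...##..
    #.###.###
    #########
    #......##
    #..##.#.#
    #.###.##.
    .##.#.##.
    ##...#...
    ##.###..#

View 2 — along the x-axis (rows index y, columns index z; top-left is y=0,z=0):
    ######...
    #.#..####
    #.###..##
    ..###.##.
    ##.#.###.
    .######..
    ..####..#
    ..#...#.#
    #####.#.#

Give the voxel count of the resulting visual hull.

267 voxels

start: 9×9×9 = 729 voxels
[1] z-view keeps 48 columns → grid now 432
[2] x-view keeps 50 columns → grid now 267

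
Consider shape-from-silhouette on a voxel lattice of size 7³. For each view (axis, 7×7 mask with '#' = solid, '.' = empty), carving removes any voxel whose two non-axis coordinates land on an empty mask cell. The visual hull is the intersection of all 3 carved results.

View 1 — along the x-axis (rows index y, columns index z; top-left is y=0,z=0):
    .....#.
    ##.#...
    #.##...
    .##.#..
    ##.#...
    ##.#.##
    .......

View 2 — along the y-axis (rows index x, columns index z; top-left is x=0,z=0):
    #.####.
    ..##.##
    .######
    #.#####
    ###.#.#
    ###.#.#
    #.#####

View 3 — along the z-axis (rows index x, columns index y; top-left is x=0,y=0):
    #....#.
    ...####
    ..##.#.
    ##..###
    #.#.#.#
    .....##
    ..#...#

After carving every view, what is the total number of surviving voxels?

voxel count = 37

full grid |V| = 343
carve view 1 (along x, YZ-mask fill 18/49): 126 voxels remain
carve view 2 (along y, XZ-mask fill 37/49): 88 voxels remain
carve view 3 (along z, XY-mask fill 22/49): 37 voxels remain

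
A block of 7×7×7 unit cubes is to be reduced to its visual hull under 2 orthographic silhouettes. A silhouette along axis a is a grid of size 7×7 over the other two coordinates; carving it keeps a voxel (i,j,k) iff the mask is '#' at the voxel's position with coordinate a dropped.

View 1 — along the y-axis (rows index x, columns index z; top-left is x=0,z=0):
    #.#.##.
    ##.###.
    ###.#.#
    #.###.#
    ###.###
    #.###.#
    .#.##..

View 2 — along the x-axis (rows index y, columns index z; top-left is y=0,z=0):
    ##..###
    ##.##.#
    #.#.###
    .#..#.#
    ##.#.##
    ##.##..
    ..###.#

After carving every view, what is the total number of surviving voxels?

|visual hull| = 151

initial block: 7^3 = 343
step 1: project along y, AND mask (33/49) → |grid| = 231
step 2: project along x, AND mask (31/49) → |grid| = 151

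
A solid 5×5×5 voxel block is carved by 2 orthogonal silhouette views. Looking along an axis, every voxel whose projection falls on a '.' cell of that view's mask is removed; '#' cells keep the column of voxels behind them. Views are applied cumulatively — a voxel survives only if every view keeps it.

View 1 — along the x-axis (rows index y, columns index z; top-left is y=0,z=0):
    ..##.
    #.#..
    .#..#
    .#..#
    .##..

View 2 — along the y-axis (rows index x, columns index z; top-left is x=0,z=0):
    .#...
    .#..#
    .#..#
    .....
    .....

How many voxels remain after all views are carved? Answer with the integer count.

|visual hull| = 13

before carving: 125 voxels (5×5×5)
V1 x: intersect with YZ mask (10 set) -- 50 left
V2 y: intersect with XZ mask (5 set) -- 13 left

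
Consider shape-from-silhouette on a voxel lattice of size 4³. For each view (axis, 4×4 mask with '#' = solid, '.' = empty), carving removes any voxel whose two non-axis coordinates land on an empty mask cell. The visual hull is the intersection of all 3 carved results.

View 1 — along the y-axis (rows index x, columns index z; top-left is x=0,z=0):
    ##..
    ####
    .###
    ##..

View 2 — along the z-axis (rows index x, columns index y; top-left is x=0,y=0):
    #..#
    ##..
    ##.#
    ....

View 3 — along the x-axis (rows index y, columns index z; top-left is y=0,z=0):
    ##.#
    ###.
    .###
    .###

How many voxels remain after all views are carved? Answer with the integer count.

remaining voxels: 16

full grid |V| = 64
carve view 1 (along y, XZ-mask fill 11/16): 44 voxels remain
carve view 2 (along z, XY-mask fill 7/16): 21 voxels remain
carve view 3 (along x, YZ-mask fill 12/16): 16 voxels remain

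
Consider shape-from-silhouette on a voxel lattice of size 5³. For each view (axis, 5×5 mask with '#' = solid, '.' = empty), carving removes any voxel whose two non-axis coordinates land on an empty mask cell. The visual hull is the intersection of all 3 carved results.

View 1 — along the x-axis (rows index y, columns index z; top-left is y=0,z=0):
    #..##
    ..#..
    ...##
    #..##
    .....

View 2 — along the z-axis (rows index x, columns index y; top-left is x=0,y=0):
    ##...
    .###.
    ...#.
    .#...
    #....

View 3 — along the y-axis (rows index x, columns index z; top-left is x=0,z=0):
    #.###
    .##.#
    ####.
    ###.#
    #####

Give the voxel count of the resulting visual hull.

13 voxels

start: 5×5×5 = 125 voxels
  1. axis=0 (YZ plane), |mask|=9  ⇒  voxels=45
  2. axis=2 (XY plane), |mask|=8  ⇒  voxels=17
  3. axis=1 (XZ plane), |mask|=20  ⇒  voxels=13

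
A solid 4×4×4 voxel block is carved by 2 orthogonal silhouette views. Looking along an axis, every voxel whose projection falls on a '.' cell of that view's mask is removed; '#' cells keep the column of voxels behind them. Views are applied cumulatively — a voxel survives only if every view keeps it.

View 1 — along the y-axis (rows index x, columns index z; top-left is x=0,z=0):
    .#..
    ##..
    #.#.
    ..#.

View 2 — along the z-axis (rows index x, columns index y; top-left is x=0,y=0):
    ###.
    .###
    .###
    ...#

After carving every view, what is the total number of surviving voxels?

voxel count = 16

start: 4×4×4 = 64 voxels
[1] y-view keeps 6 columns → grid now 24
[2] z-view keeps 10 columns → grid now 16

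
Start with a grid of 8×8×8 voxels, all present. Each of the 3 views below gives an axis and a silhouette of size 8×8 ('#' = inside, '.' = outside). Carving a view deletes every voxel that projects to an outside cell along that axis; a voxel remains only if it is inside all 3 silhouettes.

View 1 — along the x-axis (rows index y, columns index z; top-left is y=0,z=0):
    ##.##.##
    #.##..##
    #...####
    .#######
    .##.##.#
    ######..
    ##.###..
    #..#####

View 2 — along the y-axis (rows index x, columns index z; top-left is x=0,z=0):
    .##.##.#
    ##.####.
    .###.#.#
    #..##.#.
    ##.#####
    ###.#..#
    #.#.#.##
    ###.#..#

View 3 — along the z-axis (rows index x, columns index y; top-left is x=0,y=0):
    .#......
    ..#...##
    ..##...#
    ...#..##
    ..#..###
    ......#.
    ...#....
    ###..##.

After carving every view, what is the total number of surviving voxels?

before carving: 512 voxels (8×8×8)
  1. axis=0 (YZ plane), |mask|=45  ⇒  voxels=360
  2. axis=1 (XZ plane), |mask|=42  ⇒  voxels=239
  3. axis=2 (XY plane), |mask|=21  ⇒  voxels=81

|visual hull| = 81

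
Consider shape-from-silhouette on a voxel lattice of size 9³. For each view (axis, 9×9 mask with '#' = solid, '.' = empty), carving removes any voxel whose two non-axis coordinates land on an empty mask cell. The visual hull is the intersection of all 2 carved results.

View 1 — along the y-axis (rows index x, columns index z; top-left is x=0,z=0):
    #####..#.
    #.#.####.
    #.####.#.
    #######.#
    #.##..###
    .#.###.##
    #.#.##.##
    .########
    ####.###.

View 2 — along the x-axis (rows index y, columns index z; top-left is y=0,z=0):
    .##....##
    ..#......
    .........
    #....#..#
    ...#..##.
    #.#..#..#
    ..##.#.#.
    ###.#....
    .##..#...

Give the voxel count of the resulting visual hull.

remaining voxels: 177

before carving: 729 voxels (9×9×9)
V1 y: intersect with XZ mask (59 set) -- 531 left
V2 x: intersect with YZ mask (26 set) -- 177 left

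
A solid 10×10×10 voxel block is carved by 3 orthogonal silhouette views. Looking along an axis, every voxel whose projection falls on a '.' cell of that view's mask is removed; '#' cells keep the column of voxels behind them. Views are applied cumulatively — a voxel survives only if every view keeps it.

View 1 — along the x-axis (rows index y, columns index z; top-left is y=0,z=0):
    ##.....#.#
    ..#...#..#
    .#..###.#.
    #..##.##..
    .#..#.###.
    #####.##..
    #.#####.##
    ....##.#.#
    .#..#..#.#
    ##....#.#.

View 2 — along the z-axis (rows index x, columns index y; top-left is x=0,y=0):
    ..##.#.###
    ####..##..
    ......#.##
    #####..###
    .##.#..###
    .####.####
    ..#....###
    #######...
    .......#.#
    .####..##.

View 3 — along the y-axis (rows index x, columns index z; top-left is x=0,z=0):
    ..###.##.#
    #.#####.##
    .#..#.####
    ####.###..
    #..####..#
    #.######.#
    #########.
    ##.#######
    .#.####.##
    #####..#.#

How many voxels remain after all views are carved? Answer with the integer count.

|visual hull| = 192

full grid |V| = 1000
V1 x: intersect with YZ mask (49 set) -- 490 left
V2 z: intersect with XY mask (56 set) -- 259 left
V3 y: intersect with XZ mask (73 set) -- 192 left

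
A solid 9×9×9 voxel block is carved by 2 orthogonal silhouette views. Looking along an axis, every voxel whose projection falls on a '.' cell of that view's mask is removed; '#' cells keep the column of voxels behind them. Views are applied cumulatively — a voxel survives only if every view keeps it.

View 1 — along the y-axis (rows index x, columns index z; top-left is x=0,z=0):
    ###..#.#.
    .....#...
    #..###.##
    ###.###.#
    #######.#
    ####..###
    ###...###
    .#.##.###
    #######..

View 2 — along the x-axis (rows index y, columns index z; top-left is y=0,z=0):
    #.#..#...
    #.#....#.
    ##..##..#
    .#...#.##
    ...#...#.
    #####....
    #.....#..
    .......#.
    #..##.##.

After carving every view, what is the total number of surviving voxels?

initial block: 9^3 = 729
  1. axis=1 (XZ plane), |mask|=53  ⇒  voxels=477
  2. axis=0 (YZ plane), |mask|=30  ⇒  voxels=178

|visual hull| = 178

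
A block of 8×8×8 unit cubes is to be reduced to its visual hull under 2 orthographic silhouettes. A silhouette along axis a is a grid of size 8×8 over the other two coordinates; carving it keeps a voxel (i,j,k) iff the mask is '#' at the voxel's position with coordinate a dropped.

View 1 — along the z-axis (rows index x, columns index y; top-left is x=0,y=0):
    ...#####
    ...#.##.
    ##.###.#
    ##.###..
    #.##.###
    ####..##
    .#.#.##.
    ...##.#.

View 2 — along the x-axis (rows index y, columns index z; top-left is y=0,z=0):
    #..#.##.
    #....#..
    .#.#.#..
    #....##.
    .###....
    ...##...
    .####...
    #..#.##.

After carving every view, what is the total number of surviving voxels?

118 voxels

start: 8×8×8 = 512 voxels
  1. axis=2 (XY plane), |mask|=38  ⇒  voxels=304
  2. axis=0 (YZ plane), |mask|=25  ⇒  voxels=118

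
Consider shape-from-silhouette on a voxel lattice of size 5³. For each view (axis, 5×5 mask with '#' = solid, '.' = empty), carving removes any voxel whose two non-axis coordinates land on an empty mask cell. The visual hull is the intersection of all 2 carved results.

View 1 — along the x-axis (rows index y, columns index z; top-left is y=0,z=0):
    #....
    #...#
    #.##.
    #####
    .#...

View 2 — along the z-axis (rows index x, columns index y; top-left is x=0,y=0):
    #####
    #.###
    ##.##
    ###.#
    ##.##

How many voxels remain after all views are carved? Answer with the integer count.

|visual hull| = 47

start: 5×5×5 = 125 voxels
[1] x-view keeps 12 columns → grid now 60
[2] z-view keeps 21 columns → grid now 47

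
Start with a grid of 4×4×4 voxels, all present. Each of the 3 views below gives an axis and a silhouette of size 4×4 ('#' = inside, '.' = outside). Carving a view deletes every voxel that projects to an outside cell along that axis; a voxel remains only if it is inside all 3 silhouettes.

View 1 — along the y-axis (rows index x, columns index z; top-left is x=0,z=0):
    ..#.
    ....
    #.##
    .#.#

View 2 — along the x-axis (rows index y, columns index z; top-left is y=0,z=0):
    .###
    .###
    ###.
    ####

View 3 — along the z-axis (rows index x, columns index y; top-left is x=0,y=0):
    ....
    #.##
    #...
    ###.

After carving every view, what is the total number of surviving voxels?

initial block: 4^3 = 64
carve view 1 (along y, XZ-mask fill 6/16): 24 voxels remain
carve view 2 (along x, YZ-mask fill 13/16): 20 voxels remain
carve view 3 (along z, XY-mask fill 7/16): 7 voxels remain

remaining voxels: 7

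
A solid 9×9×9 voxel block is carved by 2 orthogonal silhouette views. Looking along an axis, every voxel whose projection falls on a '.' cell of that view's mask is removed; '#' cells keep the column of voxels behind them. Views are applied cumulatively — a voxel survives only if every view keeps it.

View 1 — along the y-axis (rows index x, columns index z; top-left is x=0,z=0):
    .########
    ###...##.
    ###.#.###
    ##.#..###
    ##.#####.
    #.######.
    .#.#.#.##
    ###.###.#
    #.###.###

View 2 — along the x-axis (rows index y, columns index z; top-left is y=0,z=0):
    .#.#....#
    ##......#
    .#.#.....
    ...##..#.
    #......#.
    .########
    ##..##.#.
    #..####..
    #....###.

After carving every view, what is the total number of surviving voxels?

232 voxels

start: 9×9×9 = 729 voxels
V1 y: intersect with XZ mask (59 set) -- 531 left
V2 x: intersect with YZ mask (35 set) -- 232 left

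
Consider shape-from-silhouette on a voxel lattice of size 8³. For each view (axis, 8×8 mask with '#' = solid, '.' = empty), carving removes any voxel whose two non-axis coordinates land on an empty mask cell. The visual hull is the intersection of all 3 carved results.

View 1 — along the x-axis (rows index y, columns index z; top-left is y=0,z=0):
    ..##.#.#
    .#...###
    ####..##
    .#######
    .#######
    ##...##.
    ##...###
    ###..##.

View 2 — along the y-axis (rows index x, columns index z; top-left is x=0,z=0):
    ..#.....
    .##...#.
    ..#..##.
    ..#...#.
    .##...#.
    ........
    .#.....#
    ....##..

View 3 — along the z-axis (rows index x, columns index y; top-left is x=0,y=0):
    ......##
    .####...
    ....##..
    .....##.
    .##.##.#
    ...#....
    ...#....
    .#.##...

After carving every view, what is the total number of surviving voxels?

start: 8×8×8 = 512 voxels
step 1: project along x, AND mask (42/64) → |grid| = 336
step 2: project along y, AND mask (16/64) → |grid| = 96
step 3: project along z, AND mask (20/64) → |grid| = 39

remaining voxels: 39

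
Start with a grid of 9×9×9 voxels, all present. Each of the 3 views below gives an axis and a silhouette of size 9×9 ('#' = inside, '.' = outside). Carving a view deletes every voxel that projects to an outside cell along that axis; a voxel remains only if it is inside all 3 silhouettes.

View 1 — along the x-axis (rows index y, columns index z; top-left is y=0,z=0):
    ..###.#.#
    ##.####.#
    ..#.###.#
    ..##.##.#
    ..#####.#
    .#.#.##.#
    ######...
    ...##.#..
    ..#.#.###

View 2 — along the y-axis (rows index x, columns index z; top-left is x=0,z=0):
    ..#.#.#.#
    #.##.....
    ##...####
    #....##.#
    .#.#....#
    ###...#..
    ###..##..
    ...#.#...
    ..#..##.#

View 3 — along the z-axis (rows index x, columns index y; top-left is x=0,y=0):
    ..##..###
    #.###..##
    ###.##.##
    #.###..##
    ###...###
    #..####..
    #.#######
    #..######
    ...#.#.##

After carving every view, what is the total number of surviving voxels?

full grid |V| = 729
step 1: project along x, AND mask (47/81) → |grid| = 423
step 2: project along y, AND mask (35/81) → |grid| = 194
step 3: project along z, AND mask (54/81) → |grid| = 122

|visual hull| = 122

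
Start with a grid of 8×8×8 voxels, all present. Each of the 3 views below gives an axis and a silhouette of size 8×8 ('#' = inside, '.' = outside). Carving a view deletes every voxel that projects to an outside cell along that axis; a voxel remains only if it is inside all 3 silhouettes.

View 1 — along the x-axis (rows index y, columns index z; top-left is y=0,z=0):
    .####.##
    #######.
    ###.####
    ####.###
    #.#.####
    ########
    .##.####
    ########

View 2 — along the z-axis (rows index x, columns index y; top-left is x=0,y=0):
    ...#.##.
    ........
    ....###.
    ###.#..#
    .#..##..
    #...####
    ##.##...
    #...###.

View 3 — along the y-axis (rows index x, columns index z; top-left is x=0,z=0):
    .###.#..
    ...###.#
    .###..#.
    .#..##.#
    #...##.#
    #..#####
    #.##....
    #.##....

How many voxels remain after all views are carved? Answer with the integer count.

91 voxels

before carving: 512 voxels (8×8×8)
carve view 1 (along x, YZ-mask fill 55/64): 440 voxels remain
carve view 2 (along z, XY-mask fill 27/64): 182 voxels remain
carve view 3 (along y, XZ-mask fill 32/64): 91 voxels remain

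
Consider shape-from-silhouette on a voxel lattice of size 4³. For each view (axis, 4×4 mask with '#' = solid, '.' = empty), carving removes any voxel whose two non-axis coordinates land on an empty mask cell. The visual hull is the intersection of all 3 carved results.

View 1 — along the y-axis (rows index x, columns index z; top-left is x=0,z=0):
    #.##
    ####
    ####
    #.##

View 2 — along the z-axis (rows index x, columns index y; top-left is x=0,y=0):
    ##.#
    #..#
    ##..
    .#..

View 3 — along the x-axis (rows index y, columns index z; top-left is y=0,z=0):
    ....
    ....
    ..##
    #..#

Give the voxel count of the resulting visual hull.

4 voxels

full grid |V| = 64
  1. axis=1 (XZ plane), |mask|=14  ⇒  voxels=56
  2. axis=2 (XY plane), |mask|=8  ⇒  voxels=28
  3. axis=0 (YZ plane), |mask|=4  ⇒  voxels=4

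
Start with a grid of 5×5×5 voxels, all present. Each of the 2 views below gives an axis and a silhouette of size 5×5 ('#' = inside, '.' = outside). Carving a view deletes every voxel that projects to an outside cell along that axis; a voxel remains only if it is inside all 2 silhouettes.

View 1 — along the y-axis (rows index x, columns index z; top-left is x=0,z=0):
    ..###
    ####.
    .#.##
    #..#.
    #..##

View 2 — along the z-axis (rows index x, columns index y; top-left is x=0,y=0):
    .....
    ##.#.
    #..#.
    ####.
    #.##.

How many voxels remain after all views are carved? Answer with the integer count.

|visual hull| = 35

full grid |V| = 125
after view 1 [y-axis, 15 of 25 cells solid] → remaining = 75
after view 2 [z-axis, 12 of 25 cells solid] → remaining = 35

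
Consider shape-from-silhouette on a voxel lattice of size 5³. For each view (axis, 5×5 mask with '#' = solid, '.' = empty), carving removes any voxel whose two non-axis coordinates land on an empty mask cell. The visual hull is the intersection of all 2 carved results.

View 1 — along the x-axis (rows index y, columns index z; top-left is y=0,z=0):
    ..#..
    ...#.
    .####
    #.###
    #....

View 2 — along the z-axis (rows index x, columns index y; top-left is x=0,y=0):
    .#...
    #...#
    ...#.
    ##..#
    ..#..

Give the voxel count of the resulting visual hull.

14 voxels

before carving: 125 voxels (5×5×5)
carve view 1 (along x, YZ-mask fill 11/25): 55 voxels remain
carve view 2 (along z, XY-mask fill 8/25): 14 voxels remain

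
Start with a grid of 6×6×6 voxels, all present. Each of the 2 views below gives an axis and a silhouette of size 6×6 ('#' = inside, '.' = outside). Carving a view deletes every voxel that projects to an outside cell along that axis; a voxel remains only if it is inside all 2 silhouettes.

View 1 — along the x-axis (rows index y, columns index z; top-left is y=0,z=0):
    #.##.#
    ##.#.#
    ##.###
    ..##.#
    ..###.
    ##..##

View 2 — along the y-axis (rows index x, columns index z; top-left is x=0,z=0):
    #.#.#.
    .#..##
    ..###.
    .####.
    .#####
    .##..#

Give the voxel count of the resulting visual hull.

before carving: 216 voxels (6×6×6)
after view 1 [x-axis, 23 of 36 cells solid] → remaining = 138
after view 2 [y-axis, 21 of 36 cells solid] → remaining = 76

|visual hull| = 76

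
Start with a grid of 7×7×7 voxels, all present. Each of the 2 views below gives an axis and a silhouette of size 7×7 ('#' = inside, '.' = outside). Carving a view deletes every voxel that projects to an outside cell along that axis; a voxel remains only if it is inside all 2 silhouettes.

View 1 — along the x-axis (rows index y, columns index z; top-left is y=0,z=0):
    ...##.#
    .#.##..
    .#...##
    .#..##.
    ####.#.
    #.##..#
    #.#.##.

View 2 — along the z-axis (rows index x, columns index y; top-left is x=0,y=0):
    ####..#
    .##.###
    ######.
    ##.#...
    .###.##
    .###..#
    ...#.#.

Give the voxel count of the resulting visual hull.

102 voxels

initial block: 7^3 = 343
[1] x-view keeps 25 columns → grid now 175
[2] z-view keeps 30 columns → grid now 102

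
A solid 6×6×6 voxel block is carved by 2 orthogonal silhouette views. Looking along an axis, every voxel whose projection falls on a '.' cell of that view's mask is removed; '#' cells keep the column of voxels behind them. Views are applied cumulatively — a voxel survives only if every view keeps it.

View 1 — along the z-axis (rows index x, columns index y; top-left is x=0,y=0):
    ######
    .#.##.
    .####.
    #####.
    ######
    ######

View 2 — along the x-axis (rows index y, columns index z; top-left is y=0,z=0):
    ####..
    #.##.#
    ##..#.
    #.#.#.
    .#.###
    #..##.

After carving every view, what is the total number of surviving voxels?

initial block: 6^3 = 216
[1] z-view keeps 30 columns → grid now 180
[2] x-view keeps 21 columns → grid now 106

remaining voxels: 106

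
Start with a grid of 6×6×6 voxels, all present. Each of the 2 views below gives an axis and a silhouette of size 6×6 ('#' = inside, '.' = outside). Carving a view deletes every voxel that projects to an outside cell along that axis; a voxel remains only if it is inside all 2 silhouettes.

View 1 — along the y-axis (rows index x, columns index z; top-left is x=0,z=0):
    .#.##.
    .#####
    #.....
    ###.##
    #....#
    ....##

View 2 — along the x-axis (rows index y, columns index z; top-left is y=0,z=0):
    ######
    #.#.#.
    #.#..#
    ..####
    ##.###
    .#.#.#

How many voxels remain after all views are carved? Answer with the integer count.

initial block: 6^3 = 216
V1 y: intersect with XZ mask (18 set) -- 108 left
V2 x: intersect with YZ mask (24 set) -- 73 left

voxel count = 73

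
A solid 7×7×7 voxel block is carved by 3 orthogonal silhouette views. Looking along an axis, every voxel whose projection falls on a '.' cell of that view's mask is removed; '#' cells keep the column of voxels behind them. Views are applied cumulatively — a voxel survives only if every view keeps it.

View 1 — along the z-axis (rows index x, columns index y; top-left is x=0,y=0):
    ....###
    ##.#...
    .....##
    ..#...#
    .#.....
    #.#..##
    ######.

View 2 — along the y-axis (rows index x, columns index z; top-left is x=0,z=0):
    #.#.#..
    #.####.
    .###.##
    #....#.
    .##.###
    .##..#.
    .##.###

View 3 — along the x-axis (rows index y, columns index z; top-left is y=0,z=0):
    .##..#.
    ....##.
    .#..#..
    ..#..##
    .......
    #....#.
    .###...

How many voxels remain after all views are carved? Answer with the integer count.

initial block: 7^3 = 343
  1. axis=2 (XY plane), |mask|=21  ⇒  voxels=147
  2. axis=1 (XZ plane), |mask|=28  ⇒  voxels=85
  3. axis=0 (YZ plane), |mask|=15  ⇒  voxels=32

remaining voxels: 32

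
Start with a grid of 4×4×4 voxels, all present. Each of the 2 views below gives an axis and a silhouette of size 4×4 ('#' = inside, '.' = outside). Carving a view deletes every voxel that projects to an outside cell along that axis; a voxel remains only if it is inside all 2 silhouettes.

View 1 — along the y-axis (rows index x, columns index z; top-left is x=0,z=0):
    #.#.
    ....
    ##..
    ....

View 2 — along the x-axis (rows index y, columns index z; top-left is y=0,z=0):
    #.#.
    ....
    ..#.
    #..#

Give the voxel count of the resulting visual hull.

|visual hull| = 6

initial block: 4^3 = 64
after view 1 [y-axis, 4 of 16 cells solid] → remaining = 16
after view 2 [x-axis, 5 of 16 cells solid] → remaining = 6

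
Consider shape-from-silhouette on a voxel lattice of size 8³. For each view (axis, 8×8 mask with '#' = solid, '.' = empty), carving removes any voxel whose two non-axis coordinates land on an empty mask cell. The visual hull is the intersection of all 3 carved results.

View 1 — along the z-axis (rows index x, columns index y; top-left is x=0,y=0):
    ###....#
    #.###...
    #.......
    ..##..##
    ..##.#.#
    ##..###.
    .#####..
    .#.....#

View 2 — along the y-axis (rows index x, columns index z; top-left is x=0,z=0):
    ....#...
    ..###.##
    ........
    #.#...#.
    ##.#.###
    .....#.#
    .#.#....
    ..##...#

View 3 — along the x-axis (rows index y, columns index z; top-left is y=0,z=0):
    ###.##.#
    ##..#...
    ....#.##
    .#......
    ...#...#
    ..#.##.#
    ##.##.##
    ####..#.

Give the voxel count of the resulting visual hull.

initial block: 8^3 = 512
carve view 1 (along z, XY-mask fill 29/64): 232 voxels remain
carve view 2 (along y, XZ-mask fill 22/64): 86 voxels remain
carve view 3 (along x, YZ-mask fill 30/64): 37 voxels remain

|visual hull| = 37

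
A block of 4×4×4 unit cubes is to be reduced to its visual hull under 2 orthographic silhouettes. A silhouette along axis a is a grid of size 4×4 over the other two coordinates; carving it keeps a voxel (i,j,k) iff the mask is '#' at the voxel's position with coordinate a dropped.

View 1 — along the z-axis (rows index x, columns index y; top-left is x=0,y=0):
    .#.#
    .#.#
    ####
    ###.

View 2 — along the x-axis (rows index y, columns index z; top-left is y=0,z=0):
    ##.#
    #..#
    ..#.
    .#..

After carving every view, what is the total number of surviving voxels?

before carving: 64 voxels (4×4×4)
  1. axis=2 (XY plane), |mask|=11  ⇒  voxels=44
  2. axis=0 (YZ plane), |mask|=7  ⇒  voxels=19

voxel count = 19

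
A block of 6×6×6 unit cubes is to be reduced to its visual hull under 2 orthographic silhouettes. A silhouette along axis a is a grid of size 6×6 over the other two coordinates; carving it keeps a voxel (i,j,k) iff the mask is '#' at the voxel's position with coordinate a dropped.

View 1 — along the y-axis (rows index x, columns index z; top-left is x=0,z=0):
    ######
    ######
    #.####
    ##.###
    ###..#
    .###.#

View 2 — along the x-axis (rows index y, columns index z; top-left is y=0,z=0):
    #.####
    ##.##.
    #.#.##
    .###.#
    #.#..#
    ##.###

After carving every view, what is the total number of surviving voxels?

full grid |V| = 216
carve view 1 (along y, XZ-mask fill 30/36): 180 voxels remain
carve view 2 (along x, YZ-mask fill 25/36): 126 voxels remain

voxel count = 126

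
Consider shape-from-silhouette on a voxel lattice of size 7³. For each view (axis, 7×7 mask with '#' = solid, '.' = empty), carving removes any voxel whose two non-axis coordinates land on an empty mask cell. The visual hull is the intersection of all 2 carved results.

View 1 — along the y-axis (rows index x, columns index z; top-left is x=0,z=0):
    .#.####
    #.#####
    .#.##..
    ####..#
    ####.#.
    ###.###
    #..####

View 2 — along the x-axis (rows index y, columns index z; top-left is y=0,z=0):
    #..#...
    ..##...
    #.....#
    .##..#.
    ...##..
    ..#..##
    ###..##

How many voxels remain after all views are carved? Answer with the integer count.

start: 7×7×7 = 343 voxels
[1] y-view keeps 35 columns → grid now 245
[2] x-view keeps 19 columns → grid now 94

|visual hull| = 94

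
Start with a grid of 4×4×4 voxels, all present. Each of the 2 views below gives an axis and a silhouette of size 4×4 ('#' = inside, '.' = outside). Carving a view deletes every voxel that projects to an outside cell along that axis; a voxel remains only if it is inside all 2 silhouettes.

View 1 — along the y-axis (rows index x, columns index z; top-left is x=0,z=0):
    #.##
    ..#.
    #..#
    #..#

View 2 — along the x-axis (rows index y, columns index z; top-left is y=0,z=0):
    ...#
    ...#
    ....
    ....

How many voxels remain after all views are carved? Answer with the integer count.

remaining voxels: 6

before carving: 64 voxels (4×4×4)
after view 1 [y-axis, 8 of 16 cells solid] → remaining = 32
after view 2 [x-axis, 2 of 16 cells solid] → remaining = 6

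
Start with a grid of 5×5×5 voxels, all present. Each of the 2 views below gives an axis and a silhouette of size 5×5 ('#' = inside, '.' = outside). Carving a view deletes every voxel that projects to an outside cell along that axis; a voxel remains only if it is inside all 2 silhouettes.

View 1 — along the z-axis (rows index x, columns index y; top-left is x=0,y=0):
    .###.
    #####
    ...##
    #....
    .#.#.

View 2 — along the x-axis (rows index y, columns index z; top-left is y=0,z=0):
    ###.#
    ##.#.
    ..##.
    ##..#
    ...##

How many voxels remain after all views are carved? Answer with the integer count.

remaining voxels: 37

before carving: 125 voxels (5×5×5)
V1 z: intersect with XY mask (13 set) -- 65 left
V2 x: intersect with YZ mask (14 set) -- 37 left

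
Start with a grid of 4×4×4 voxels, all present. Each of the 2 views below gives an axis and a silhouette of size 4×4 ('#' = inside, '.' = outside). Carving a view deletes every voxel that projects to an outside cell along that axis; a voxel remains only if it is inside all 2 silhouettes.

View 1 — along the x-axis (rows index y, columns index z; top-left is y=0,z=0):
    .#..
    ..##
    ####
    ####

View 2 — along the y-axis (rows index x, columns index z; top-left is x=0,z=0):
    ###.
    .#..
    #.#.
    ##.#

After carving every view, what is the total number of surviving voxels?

full grid |V| = 64
  1. axis=0 (YZ plane), |mask|=11  ⇒  voxels=44
  2. axis=1 (XZ plane), |mask|=9  ⇒  voxels=24

24 voxels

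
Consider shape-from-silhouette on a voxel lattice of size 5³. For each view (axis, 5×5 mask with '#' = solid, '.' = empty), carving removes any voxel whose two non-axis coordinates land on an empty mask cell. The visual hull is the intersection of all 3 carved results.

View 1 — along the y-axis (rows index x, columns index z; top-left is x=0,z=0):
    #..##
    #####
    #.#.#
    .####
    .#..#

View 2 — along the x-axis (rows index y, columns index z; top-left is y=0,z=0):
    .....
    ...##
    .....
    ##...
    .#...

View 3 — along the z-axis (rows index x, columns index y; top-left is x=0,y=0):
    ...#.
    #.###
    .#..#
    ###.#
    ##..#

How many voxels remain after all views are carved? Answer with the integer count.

start: 5×5×5 = 125 voxels
  1. axis=1 (XZ plane), |mask|=17  ⇒  voxels=85
  2. axis=0 (YZ plane), |mask|=5  ⇒  voxels=17
  3. axis=2 (XY plane), |mask|=14  ⇒  voxels=10

10 voxels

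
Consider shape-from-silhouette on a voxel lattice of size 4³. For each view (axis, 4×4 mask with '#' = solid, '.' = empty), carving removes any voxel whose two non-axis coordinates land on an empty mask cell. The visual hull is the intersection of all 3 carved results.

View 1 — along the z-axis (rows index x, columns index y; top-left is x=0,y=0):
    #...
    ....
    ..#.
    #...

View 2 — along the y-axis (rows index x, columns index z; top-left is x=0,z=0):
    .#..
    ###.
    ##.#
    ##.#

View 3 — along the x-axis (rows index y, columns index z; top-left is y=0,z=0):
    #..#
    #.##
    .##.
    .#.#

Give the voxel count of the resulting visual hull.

full grid |V| = 64
after view 1 [z-axis, 3 of 16 cells solid] → remaining = 12
after view 2 [y-axis, 10 of 16 cells solid] → remaining = 7
after view 3 [x-axis, 9 of 16 cells solid] → remaining = 3

3 voxels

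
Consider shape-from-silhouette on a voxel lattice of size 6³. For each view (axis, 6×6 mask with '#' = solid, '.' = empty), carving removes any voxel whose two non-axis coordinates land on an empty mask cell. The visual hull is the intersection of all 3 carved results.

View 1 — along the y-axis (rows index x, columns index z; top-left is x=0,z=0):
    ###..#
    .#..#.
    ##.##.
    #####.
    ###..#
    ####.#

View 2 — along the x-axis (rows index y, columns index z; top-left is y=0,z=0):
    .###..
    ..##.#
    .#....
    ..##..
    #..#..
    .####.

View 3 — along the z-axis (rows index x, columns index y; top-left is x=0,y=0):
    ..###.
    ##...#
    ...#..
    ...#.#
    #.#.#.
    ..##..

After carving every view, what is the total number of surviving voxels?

before carving: 216 voxels (6×6×6)
carve view 1 (along y, XZ-mask fill 24/36): 144 voxels remain
carve view 2 (along x, YZ-mask fill 15/36): 60 voxels remain
carve view 3 (along z, XY-mask fill 14/36): 20 voxels remain

20 voxels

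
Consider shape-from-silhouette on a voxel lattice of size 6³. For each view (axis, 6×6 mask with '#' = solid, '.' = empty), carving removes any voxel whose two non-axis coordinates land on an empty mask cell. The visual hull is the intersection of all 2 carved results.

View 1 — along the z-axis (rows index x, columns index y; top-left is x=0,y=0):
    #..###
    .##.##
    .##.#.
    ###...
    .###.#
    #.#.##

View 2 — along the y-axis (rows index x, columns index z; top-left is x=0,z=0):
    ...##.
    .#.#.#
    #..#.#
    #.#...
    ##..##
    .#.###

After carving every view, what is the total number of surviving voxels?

before carving: 216 voxels (6×6×6)
  1. axis=2 (XY plane), |mask|=22  ⇒  voxels=132
  2. axis=1 (XZ plane), |mask|=18  ⇒  voxels=67

|visual hull| = 67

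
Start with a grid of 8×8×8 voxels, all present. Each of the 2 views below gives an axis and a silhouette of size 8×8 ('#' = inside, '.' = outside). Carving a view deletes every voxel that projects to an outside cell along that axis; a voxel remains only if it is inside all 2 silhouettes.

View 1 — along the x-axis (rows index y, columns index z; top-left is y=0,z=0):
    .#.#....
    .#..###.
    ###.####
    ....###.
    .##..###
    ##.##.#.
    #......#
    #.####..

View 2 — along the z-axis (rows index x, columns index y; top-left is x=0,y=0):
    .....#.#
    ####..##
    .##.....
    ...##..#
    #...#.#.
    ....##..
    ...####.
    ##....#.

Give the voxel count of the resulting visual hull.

99 voxels

full grid |V| = 512
V1 x: intersect with YZ mask (33 set) -- 264 left
V2 z: intersect with XY mask (25 set) -- 99 left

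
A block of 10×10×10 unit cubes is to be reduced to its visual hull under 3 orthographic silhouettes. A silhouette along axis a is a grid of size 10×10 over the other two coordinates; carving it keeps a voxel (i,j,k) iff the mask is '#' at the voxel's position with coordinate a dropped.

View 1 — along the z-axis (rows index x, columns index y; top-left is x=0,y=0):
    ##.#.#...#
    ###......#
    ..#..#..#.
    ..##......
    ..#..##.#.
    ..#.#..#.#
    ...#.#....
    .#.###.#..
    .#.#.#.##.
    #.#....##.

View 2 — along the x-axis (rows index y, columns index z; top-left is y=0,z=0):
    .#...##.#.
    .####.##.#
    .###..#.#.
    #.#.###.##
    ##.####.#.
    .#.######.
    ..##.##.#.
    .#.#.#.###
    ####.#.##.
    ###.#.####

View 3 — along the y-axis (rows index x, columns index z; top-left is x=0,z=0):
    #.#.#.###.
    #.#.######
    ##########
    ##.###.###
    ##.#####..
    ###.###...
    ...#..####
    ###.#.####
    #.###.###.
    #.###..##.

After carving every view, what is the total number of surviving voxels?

initial block: 10^3 = 1000
carve view 1 (along z, XY-mask fill 38/100): 380 voxels remain
carve view 2 (along x, YZ-mask fill 63/100): 242 voxels remain
carve view 3 (along y, XZ-mask fill 71/100): 166 voxels remain

voxel count = 166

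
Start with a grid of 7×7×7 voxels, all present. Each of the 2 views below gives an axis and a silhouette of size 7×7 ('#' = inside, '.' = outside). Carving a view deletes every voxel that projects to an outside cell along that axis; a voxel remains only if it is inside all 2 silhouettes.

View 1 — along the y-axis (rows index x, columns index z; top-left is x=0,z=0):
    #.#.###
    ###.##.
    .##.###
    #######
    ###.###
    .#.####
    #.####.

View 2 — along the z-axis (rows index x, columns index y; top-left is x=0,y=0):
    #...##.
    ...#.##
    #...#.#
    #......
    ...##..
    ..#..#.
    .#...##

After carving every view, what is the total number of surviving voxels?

start: 7×7×7 = 343 voxels
after view 1 [y-axis, 38 of 49 cells solid] → remaining = 266
after view 2 [z-axis, 17 of 49 cells solid] → remaining = 89

89 voxels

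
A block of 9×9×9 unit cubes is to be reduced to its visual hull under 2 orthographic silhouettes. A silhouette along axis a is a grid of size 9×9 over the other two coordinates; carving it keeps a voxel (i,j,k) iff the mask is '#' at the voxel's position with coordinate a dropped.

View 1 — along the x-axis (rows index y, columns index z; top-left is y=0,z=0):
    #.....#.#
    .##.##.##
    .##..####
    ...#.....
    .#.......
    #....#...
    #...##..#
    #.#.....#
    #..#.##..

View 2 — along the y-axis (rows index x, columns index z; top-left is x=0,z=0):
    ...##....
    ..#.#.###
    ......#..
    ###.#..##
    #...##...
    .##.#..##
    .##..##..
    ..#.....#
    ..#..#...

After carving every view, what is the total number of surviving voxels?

initial block: 9^3 = 729
[1] x-view keeps 30 columns → grid now 270
[2] y-view keeps 30 columns → grid now 99

remaining voxels: 99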